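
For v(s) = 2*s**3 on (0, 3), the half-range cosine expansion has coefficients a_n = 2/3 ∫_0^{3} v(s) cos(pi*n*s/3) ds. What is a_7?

324*(4 - 49*pi**2)/(2401*pi**4)

a_7 = 2/3 ∫_0^{3} (2*s**3) cos(7*pi*s/3) ds.
Integrating by parts three times (tabular method), an antiderivative of (2*s**3) cos(7*pi*s/3) is 6*s**3*sin(7*pi*s/3)/(7*pi) + 54*s**2*cos(7*pi*s/3)/(49*pi**2) - 324*s*sin(7*pi*s/3)/(343*pi**3) - 972*cos(7*pi*s/3)/(2401*pi**4); evaluating from 0 to 3: ∫_{0}^{3} (2*s**3) cos(7*pi*s/3) ds = (486*(2 - 49*pi**2)/(2401*pi**4)) - (-972/(2401*pi**4)) = 486*(4 - 49*pi**2)/(2401*pi**4).
Hence a_7 = (2/3)·(486*(4 - 49*pi**2)/(2401*pi**4)) = 324*(4 - 49*pi**2)/(2401*pi**4).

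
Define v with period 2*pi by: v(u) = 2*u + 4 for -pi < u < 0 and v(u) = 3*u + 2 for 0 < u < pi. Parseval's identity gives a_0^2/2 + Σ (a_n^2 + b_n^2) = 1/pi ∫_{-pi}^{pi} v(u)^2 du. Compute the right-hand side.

-2*pi + 20 + 13*pi**2/3

1/pi ∫_{-pi}^{pi} v(u)^2 du = 1/pi · (pi*(-6*pi + 60 + 13*pi**2)/3) = -2*pi + 20 + 13*pi**2/3.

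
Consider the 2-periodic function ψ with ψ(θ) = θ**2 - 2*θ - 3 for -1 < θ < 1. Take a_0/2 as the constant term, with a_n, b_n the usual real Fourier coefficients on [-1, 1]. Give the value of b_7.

-4/(7*pi)

b_7 = ∫_{-1}^{1} ψ(θ) sin(7*pi*θ) dθ.
Integrating by parts twice (tabular method), an antiderivative of (θ**2 - 2*θ - 3) sin(7*pi*θ) is -θ**2*cos(7*pi*θ)/(7*pi) + 2*θ*sin(7*pi*θ)/(49*pi**2) + 2*θ*cos(7*pi*θ)/(7*pi) - 2*sin(7*pi*θ)/(49*pi**2) + 2*cos(7*pi*θ)/(343*pi**3) + 3*cos(7*pi*θ)/(7*pi); evaluating from -1 to 1: ∫_{-1}^{1} (θ**2 - 2*θ - 3) sin(7*pi*θ) dθ = (2*(-98*pi**2 - 1)/(343*pi**3)) - (-2/(343*pi**3)) = -4/(7*pi).
Hence b_7 = -4/(7*pi).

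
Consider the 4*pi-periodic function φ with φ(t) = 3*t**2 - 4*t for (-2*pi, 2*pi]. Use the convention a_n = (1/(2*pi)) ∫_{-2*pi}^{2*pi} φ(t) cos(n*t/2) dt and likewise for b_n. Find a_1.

a_1 = (1/(2*pi)) ∫_{-2*pi}^{2*pi} φ(t) cos(t/2) dt.
Integrating by parts twice (tabular method), an antiderivative of (3*t**2 - 4*t) cos(t/2) is 6*t**2*sin(t/2) - 8*t*sin(t/2) + 24*t*cos(t/2) - 48*sin(t/2) - 16*cos(t/2); evaluating from -2*pi to 2*pi: ∫_{-2*pi}^{2*pi} (3*t**2 - 4*t) cos(t/2) dt = (16 - 48*pi) - (16 + 48*pi) = -96*pi.
Hence a_1 = (1/(2*pi))·(-96*pi) = -48.

-48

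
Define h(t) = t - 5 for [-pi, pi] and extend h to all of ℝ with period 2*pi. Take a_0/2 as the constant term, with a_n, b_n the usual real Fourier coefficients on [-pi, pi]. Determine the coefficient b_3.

b_3 = 1/pi ∫_{-pi}^{pi} h(t) sin(3*t) dt.
Integrating by parts (boundary term plus one more integral), an antiderivative of (t - 5) sin(3*t) is -t*cos(3*t)/3 + sin(3*t)/9 + 5*cos(3*t)/3; evaluating from -pi to pi: ∫_{-pi}^{pi} (t - 5) sin(3*t) dt = (-5/3 + pi/3) - (-5/3 - pi/3) = 2*pi/3.
Hence b_3 = (1/pi)·(2*pi/3) = 2/3.

2/3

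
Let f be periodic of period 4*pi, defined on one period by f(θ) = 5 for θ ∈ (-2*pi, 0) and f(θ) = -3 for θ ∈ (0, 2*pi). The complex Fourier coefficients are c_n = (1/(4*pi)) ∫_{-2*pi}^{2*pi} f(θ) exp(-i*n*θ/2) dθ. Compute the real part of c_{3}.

0

Since f is real-valued, Re(c_{3}) = (1/(4*pi)) ∫_{-2*pi}^{2*pi} f(θ) cos(3*θ/2) dθ = a_{3}/2.
Split the integral at the breakpoints.
Directly, an antiderivative of (5) cos(3*θ/2) is 10*sin(3*θ/2)/3; evaluating from -2*pi to 0: ∫_{-2*pi}^{0} (5) cos(3*θ/2) dθ = (0) - (0) = 0.
Directly, an antiderivative of (-3) cos(3*θ/2) is -2*sin(3*θ/2); evaluating from 0 to 2*pi: ∫_{0}^{2*pi} (-3) cos(3*θ/2) dθ = (0) - (0) = 0.
So ∫_{-2*pi}^{2*pi} f(θ) cos(3*θ/2) dθ = 0.
Hence Re(c_{3}) = (1/(4*pi))·(0) = 0.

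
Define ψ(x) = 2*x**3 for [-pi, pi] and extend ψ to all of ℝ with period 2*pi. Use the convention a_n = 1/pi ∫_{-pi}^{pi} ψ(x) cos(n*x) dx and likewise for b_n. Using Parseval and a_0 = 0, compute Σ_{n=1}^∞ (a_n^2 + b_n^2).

Parseval: a_0^2/2 + Σ_{n≥1} (a_n^2+b_n^2) = 1/pi ∫_{-pi}^{pi} ψ(x)^2 dx = 8*pi**6/7.
Subtract a_0^2/2 = 0: Σ (a_n^2+b_n^2) = 8*pi**6/7.

8*pi**6/7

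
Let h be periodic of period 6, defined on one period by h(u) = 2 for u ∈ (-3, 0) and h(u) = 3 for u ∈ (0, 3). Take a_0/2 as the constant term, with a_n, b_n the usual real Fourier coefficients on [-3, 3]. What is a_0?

5

a_0 = 1/3 ∫_{-3}^{3} h(u) du = 1/3 · (15) = 5.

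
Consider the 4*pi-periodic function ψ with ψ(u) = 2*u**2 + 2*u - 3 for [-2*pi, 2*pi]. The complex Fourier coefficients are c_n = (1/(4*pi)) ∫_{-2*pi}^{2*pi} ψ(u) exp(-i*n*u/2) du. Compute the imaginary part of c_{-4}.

-1

Since ψ is real-valued, Im(c_{-4}) = -(1/(4*pi)) ∫_{-2*pi}^{2*pi} ψ(u) sin(-2*u) du = b_{4}/2.
Integrating by parts twice (tabular method), an antiderivative of (2*u**2 + 2*u - 3) sin(-2*u) is u**2*cos(2*u) - u*sin(2*u) + u*cos(2*u) - sin(2*u)/2 - 2*cos(2*u); evaluating from -2*pi to 2*pi: ∫_{-2*pi}^{2*pi} (2*u**2 + 2*u - 3) sin(-2*u) du = (-2 + 2*pi + 4*pi**2) - (-2*pi - 2 + 4*pi**2) = 4*pi.
Hence Im(c_{-4}) = (-1/(4*pi))·(4*pi) = -1.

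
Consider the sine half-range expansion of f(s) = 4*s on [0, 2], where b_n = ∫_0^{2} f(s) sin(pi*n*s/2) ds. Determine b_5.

b_5 = ∫_0^{2} (4*s) sin(5*pi*s/2) ds.
Integrating by parts (boundary term plus one more integral), an antiderivative of (4*s) sin(5*pi*s/2) is -8*s*cos(5*pi*s/2)/(5*pi) + 16*sin(5*pi*s/2)/(25*pi**2); evaluating from 0 to 2: ∫_{0}^{2} (4*s) sin(5*pi*s/2) ds = (16/(5*pi)) - (0) = 16/(5*pi).
Hence b_5 = 16/(5*pi).

16/(5*pi)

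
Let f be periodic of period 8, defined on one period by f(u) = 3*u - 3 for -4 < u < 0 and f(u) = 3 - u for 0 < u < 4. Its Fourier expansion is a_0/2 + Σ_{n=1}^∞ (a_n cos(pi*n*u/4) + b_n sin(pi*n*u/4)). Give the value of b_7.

20/(7*pi)

b_7 = 1/4 ∫_{-4}^{4} f(u) sin(7*pi*u/4) du.
Split the integral at the breakpoints.
Integrating by parts (boundary term plus one more integral), an antiderivative of (3*u - 3) sin(7*pi*u/4) is -12*u*cos(7*pi*u/4)/(7*pi) + 48*sin(7*pi*u/4)/(49*pi**2) + 12*cos(7*pi*u/4)/(7*pi); evaluating from -4 to 0: ∫_{-4}^{0} (3*u - 3) sin(7*pi*u/4) du = (12/(7*pi)) - (-60/(7*pi)) = 72/(7*pi).
Integrating by parts (boundary term plus one more integral), an antiderivative of (3 - u) sin(7*pi*u/4) is 4*u*cos(7*pi*u/4)/(7*pi) - 16*sin(7*pi*u/4)/(49*pi**2) - 12*cos(7*pi*u/4)/(7*pi); evaluating from 0 to 4: ∫_{0}^{4} (3 - u) sin(7*pi*u/4) du = (-4/(7*pi)) - (-12/(7*pi)) = 8/(7*pi).
Summing the pieces and multiplying by (1/4) gives b_7 = 20/(7*pi).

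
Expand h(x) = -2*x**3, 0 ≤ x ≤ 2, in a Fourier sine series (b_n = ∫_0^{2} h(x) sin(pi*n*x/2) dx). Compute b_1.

-32/pi + 192/pi**3

b_1 = ∫_0^{2} (-2*x**3) sin(pi*x/2) dx.
Integrating by parts three times (tabular method), an antiderivative of (-2*x**3) sin(pi*x/2) is 4*x**3*cos(pi*x/2)/pi - 24*x**2*sin(pi*x/2)/pi**2 - 96*x*cos(pi*x/2)/pi**3 + 192*sin(pi*x/2)/pi**4; evaluating from 0 to 2: ∫_{0}^{2} (-2*x**3) sin(pi*x/2) dx = (-32/pi + 192/pi**3) - (0) = -32/pi + 192/pi**3.
Hence b_1 = -32/pi + 192/pi**3.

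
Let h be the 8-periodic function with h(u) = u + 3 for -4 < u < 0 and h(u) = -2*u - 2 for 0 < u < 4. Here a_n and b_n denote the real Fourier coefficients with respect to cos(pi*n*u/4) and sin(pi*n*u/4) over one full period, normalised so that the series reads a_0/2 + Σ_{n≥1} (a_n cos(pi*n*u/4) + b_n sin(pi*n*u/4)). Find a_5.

a_5 = 1/4 ∫_{-4}^{4} h(u) cos(5*pi*u/4) du.
Split the integral at the breakpoints.
Integrating by parts (boundary term plus one more integral), an antiderivative of (u + 3) cos(5*pi*u/4) is 4*u*sin(5*pi*u/4)/(5*pi) + 12*sin(5*pi*u/4)/(5*pi) + 16*cos(5*pi*u/4)/(25*pi**2); evaluating from -4 to 0: ∫_{-4}^{0} (u + 3) cos(5*pi*u/4) du = (16/(25*pi**2)) - (-16/(25*pi**2)) = 32/(25*pi**2).
Integrating by parts (boundary term plus one more integral), an antiderivative of (-2*u - 2) cos(5*pi*u/4) is -8*u*sin(5*pi*u/4)/(5*pi) - 8*sin(5*pi*u/4)/(5*pi) - 32*cos(5*pi*u/4)/(25*pi**2); evaluating from 0 to 4: ∫_{0}^{4} (-2*u - 2) cos(5*pi*u/4) du = (32/(25*pi**2)) - (-32/(25*pi**2)) = 64/(25*pi**2).
Summing the pieces and multiplying by (1/4) gives a_5 = 24/(25*pi**2).

24/(25*pi**2)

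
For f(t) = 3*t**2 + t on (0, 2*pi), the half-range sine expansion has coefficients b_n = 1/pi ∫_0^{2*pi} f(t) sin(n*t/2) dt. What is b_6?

b_6 = 1/pi ∫_0^{2*pi} (3*t**2 + t) sin(3*t) dt.
Integrating by parts twice (tabular method), an antiderivative of (3*t**2 + t) sin(3*t) is -t**2*cos(3*t) + 2*t*sin(3*t)/3 - t*cos(3*t)/3 + sin(3*t)/9 + 2*cos(3*t)/9; evaluating from 0 to 2*pi: ∫_{0}^{2*pi} (3*t**2 + t) sin(3*t) dt = (-4*pi**2 - 2*pi/3 + 2/9) - (2/9) = -2*pi*(1 + 6*pi)/3.
Hence b_6 = (1/pi)·(-2*pi*(1 + 6*pi)/3) = -4*pi - 2/3.

-4*pi - 2/3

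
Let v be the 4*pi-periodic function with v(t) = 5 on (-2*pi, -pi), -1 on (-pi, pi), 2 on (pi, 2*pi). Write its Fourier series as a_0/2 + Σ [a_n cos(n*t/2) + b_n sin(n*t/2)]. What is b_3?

-1/pi

b_3 = (1/(2*pi)) ∫_{-2*pi}^{2*pi} v(t) sin(3*t/2) dt.
Split the integral at the breakpoints.
Directly, an antiderivative of (5) sin(3*t/2) is -10*cos(3*t/2)/3; evaluating from -2*pi to -pi: ∫_{-2*pi}^{-pi} (5) sin(3*t/2) dt = (0) - (10/3) = -10/3.
Directly, an antiderivative of (-1) sin(3*t/2) is 2*cos(3*t/2)/3; evaluating from -pi to pi: ∫_{-pi}^{pi} (-1) sin(3*t/2) dt = (0) - (0) = 0.
Directly, an antiderivative of (2) sin(3*t/2) is -4*cos(3*t/2)/3; evaluating from pi to 2*pi: ∫_{pi}^{2*pi} (2) sin(3*t/2) dt = (4/3) - (0) = 4/3.
Summing the pieces and multiplying by (1/(2*pi)) gives b_3 = -1/pi.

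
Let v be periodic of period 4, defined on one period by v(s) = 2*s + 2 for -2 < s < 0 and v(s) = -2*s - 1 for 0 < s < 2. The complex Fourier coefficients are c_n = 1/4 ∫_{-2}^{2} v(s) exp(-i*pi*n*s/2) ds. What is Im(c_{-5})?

-3/(5*pi)

Since v is real-valued, Im(c_{-5}) = -1/4 ∫_{-2}^{2} v(s) sin(-5*pi*s/2) ds = b_{5}/2.
Split the integral at the breakpoints.
Integrating by parts (boundary term plus one more integral), an antiderivative of (2*s + 2) sin(-5*pi*s/2) is 4*s*cos(5*pi*s/2)/(5*pi) - 8*sin(5*pi*s/2)/(25*pi**2) + 4*cos(5*pi*s/2)/(5*pi); evaluating from -2 to 0: ∫_{-2}^{0} (2*s + 2) sin(-5*pi*s/2) ds = (4/(5*pi)) - (4/(5*pi)) = 0.
Integrating by parts (boundary term plus one more integral), an antiderivative of (-2*s - 1) sin(-5*pi*s/2) is -4*s*cos(5*pi*s/2)/(5*pi) + 8*sin(5*pi*s/2)/(25*pi**2) - 2*cos(5*pi*s/2)/(5*pi); evaluating from 0 to 2: ∫_{0}^{2} (-2*s - 1) sin(-5*pi*s/2) ds = (2/pi) - (-2/(5*pi)) = 12/(5*pi).
So ∫_{-2}^{2} v(s) sin(-5*pi*s/2) ds = 12/(5*pi).
Hence Im(c_{-5}) = (-1/4)·(12/(5*pi)) = -3/(5*pi).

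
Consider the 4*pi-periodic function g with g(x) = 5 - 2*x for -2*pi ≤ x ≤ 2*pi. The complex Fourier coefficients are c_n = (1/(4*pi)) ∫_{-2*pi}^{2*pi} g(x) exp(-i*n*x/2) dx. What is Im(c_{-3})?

Since g is real-valued, Im(c_{-3}) = -(1/(4*pi)) ∫_{-2*pi}^{2*pi} g(x) sin(-3*x/2) dx = b_{3}/2.
Integrating by parts (boundary term plus one more integral), an antiderivative of (5 - 2*x) sin(-3*x/2) is -4*x*cos(3*x/2)/3 + 8*sin(3*x/2)/9 + 10*cos(3*x/2)/3; evaluating from -2*pi to 2*pi: ∫_{-2*pi}^{2*pi} (5 - 2*x) sin(-3*x/2) dx = (-10/3 + 8*pi/3) - (-8*pi/3 - 10/3) = 16*pi/3.
Hence Im(c_{-3}) = (-1/(4*pi))·(16*pi/3) = -4/3.

-4/3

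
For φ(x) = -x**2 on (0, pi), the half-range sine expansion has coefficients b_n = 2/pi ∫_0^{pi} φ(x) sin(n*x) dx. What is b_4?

pi/2

b_4 = 2/pi ∫_0^{pi} (-x**2) sin(4*x) dx.
Integrating by parts twice (tabular method), an antiderivative of (-x**2) sin(4*x) is x**2*cos(4*x)/4 - x*sin(4*x)/8 - cos(4*x)/32; evaluating from 0 to pi: ∫_{0}^{pi} (-x**2) sin(4*x) dx = (-1/32 + pi**2/4) - (-1/32) = pi**2/4.
Hence b_4 = (2/pi)·(pi**2/4) = pi/2.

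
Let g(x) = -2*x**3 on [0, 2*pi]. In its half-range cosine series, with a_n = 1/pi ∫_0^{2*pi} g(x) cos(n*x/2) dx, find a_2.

-24*pi

a_2 = 1/pi ∫_0^{2*pi} (-2*x**3) cos(x) dx.
Integrating by parts three times (tabular method), an antiderivative of (-2*x**3) cos(x) is -2*x**3*sin(x) - 6*x**2*cos(x) + 12*x*sin(x) + 12*cos(x); evaluating from 0 to 2*pi: ∫_{0}^{2*pi} (-2*x**3) cos(x) dx = (12 - 24*pi**2) - (12) = -24*pi**2.
Hence a_2 = (1/pi)·(-24*pi**2) = -24*pi.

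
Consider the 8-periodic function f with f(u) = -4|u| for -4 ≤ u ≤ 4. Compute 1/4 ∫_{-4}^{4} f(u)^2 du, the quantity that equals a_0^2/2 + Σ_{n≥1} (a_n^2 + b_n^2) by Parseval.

512/3

1/4 ∫_{-4}^{4} f(u)^2 du = 1/4 · (2048/3) = 512/3.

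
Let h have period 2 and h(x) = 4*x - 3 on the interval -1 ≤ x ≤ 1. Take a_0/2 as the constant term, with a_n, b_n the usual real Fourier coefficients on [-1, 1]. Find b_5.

b_5 = ∫_{-1}^{1} h(x) sin(5*pi*x) dx.
Integrating by parts (boundary term plus one more integral), an antiderivative of (4*x - 3) sin(5*pi*x) is -4*x*cos(5*pi*x)/(5*pi) + 4*sin(5*pi*x)/(25*pi**2) + 3*cos(5*pi*x)/(5*pi); evaluating from -1 to 1: ∫_{-1}^{1} (4*x - 3) sin(5*pi*x) dx = (1/(5*pi)) - (-7/(5*pi)) = 8/(5*pi).
Hence b_5 = 8/(5*pi).

8/(5*pi)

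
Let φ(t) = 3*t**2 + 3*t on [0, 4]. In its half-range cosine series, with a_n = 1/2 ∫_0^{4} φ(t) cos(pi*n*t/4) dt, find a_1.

-240/pi**2

a_1 = 1/2 ∫_0^{4} (3*t**2 + 3*t) cos(pi*t/4) dt.
Integrating by parts twice (tabular method), an antiderivative of (3*t**2 + 3*t) cos(pi*t/4) is 12*t**2*sin(pi*t/4)/pi + 12*t*sin(pi*t/4)/pi + 96*t*cos(pi*t/4)/pi**2 - 384*sin(pi*t/4)/pi**3 + 48*cos(pi*t/4)/pi**2; evaluating from 0 to 4: ∫_{0}^{4} (3*t**2 + 3*t) cos(pi*t/4) dt = (-432/pi**2) - (48/pi**2) = -480/pi**2.
Hence a_1 = (1/2)·(-480/pi**2) = -240/pi**2.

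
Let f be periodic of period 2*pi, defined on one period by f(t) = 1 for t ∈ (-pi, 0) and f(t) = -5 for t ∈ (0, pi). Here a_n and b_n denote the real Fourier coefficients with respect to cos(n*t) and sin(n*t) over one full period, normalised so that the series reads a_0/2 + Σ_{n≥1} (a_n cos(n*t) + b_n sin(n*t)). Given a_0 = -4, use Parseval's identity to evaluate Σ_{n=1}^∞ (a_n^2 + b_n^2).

Parseval: a_0^2/2 + Σ_{n≥1} (a_n^2+b_n^2) = 1/pi ∫_{-pi}^{pi} f(t)^2 dt = 26.
Subtract a_0^2/2 = 8: Σ (a_n^2+b_n^2) = 18.

18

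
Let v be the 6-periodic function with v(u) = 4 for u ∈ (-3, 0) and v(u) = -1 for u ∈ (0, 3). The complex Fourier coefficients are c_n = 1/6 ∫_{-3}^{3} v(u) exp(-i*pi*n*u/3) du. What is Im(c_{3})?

Since v is real-valued, Im(c_{3}) = -1/6 ∫_{-3}^{3} v(u) sin(pi*u) du = -b_{3}/2.
Split the integral at the breakpoints.
Directly, an antiderivative of (4) sin(pi*u) is -4*cos(pi*u)/pi; evaluating from -3 to 0: ∫_{-3}^{0} (4) sin(pi*u) du = (-4/pi) - (4/pi) = -8/pi.
Directly, an antiderivative of (-1) sin(pi*u) is cos(pi*u)/pi; evaluating from 0 to 3: ∫_{0}^{3} (-1) sin(pi*u) du = (-1/pi) - (1/pi) = -2/pi.
So ∫_{-3}^{3} v(u) sin(pi*u) du = -10/pi.
Hence Im(c_{3}) = (-1/6)·(-10/pi) = 5/(3*pi).

5/(3*pi)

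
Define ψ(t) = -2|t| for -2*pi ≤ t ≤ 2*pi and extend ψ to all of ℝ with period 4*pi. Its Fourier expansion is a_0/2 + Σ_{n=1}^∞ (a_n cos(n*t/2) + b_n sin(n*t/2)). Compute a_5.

16/(25*pi)

a_5 = (1/(2*pi)) ∫_{-2*pi}^{2*pi} ψ(t) cos(5*t/2) dt.
ψ is even and cos(5*t/2) is even, so the integrand is even and a_5 = 1/pi ∫_0^{2*pi} ψ(t) cos(5*t/2) dt.
Integrating by parts (boundary term plus one more integral), an antiderivative of (-2*t) cos(5*t/2) is -4*t*sin(5*t/2)/5 - 8*cos(5*t/2)/25; evaluating from 0 to 2*pi: ∫_{0}^{2*pi} (-2*t) cos(5*t/2) dt = (8/25) - (-8/25) = 16/25.
Hence a_5 = (1/pi)·(16/25) = 16/(25*pi).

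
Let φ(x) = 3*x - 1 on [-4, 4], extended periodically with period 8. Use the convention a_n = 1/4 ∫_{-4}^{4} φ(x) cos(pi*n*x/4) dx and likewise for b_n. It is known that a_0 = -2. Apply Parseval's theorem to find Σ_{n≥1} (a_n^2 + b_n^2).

96

Parseval: a_0^2/2 + Σ_{n≥1} (a_n^2+b_n^2) = 1/4 ∫_{-4}^{4} φ(x)^2 dx = 98.
Subtract a_0^2/2 = 2: Σ (a_n^2+b_n^2) = 96.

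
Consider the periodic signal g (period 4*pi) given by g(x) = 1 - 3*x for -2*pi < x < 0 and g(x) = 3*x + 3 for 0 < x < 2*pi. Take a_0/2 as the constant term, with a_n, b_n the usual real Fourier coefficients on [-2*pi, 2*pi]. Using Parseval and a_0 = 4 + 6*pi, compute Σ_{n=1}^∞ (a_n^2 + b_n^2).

Parseval: a_0^2/2 + Σ_{n≥1} (a_n^2+b_n^2) = (1/(2*pi)) ∫_{-2*pi}^{2*pi} g(x)^2 dx = 10 + 24*pi + 24*pi**2.
Subtract a_0^2/2 = 2*(2 + 3*pi)**2: Σ (a_n^2+b_n^2) = 2 + 6*pi**2.

2 + 6*pi**2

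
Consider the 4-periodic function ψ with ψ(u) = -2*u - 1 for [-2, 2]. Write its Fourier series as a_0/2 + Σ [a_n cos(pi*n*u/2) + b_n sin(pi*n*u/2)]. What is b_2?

4/pi

b_2 = 1/2 ∫_{-2}^{2} ψ(u) sin(pi*u) du.
Integrating by parts (boundary term plus one more integral), an antiderivative of (-2*u - 1) sin(pi*u) is 2*u*cos(pi*u)/pi - 2*sin(pi*u)/pi**2 + cos(pi*u)/pi; evaluating from -2 to 2: ∫_{-2}^{2} (-2*u - 1) sin(pi*u) du = (5/pi) - (-3/pi) = 8/pi.
Hence b_2 = (1/2)·(8/pi) = 4/pi.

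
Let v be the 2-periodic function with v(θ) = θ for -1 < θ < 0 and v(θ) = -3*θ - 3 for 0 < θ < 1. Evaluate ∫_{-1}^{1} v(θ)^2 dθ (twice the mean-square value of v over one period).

∫_{-1}^{1} v(θ)^2 dθ = 64/3.

64/3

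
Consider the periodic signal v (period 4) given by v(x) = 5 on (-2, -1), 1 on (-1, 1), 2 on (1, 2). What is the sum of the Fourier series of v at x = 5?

3/2

x = 5 differs from x = 1 by 1 full period(s), and the series is 4-periodic.
At x = 1 the one-sided limits are v(1^-) = 1 and v(1^+) = 2.
By Dirichlet's theorem the series converges to their average, [(1) + (2)]/2 = 3/2.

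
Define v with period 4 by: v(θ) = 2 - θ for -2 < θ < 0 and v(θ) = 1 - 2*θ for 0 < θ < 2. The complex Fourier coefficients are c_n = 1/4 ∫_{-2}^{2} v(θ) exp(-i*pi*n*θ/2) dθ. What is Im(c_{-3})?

Since v is real-valued, Im(c_{-3}) = -1/4 ∫_{-2}^{2} v(θ) sin(-3*pi*θ/2) dθ = b_{3}/2.
Split the integral at the breakpoints.
Integrating by parts (boundary term plus one more integral), an antiderivative of (2 - θ) sin(-3*pi*θ/2) is -2*θ*cos(3*pi*θ/2)/(3*pi) + 4*sin(3*pi*θ/2)/(9*pi**2) + 4*cos(3*pi*θ/2)/(3*pi); evaluating from -2 to 0: ∫_{-2}^{0} (2 - θ) sin(-3*pi*θ/2) dθ = (4/(3*pi)) - (-8/(3*pi)) = 4/pi.
Integrating by parts (boundary term plus one more integral), an antiderivative of (1 - 2*θ) sin(-3*pi*θ/2) is -4*θ*cos(3*pi*θ/2)/(3*pi) + 8*sin(3*pi*θ/2)/(9*pi**2) + 2*cos(3*pi*θ/2)/(3*pi); evaluating from 0 to 2: ∫_{0}^{2} (1 - 2*θ) sin(-3*pi*θ/2) dθ = (2/pi) - (2/(3*pi)) = 4/(3*pi).
So ∫_{-2}^{2} v(θ) sin(-3*pi*θ/2) dθ = 16/(3*pi).
Hence Im(c_{-3}) = (-1/4)·(16/(3*pi)) = -4/(3*pi).

-4/(3*pi)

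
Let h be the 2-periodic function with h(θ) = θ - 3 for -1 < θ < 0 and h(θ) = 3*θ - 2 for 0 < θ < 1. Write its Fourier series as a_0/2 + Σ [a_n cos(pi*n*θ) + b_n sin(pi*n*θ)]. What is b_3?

b_3 = ∫_{-1}^{1} h(θ) sin(3*pi*θ) dθ.
Split the integral at the breakpoints.
Integrating by parts (boundary term plus one more integral), an antiderivative of (θ - 3) sin(3*pi*θ) is -θ*cos(3*pi*θ)/(3*pi) + sin(3*pi*θ)/(9*pi**2) + cos(3*pi*θ)/pi; evaluating from -1 to 0: ∫_{-1}^{0} (θ - 3) sin(3*pi*θ) dθ = (1/pi) - (-4/(3*pi)) = 7/(3*pi).
Integrating by parts (boundary term plus one more integral), an antiderivative of (3*θ - 2) sin(3*pi*θ) is -θ*cos(3*pi*θ)/pi + sin(3*pi*θ)/(3*pi**2) + 2*cos(3*pi*θ)/(3*pi); evaluating from 0 to 1: ∫_{0}^{1} (3*θ - 2) sin(3*pi*θ) dθ = (1/(3*pi)) - (2/(3*pi)) = -1/(3*pi).
Summing the pieces gives b_3 = 2/pi.

2/pi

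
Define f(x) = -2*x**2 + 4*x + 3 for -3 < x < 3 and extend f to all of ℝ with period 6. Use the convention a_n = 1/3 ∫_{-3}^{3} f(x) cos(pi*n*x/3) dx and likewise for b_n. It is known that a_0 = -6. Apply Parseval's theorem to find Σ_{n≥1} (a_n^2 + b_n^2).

768/5

Parseval: a_0^2/2 + Σ_{n≥1} (a_n^2+b_n^2) = 1/3 ∫_{-3}^{3} f(x)^2 dx = 858/5.
Subtract a_0^2/2 = 18: Σ (a_n^2+b_n^2) = 768/5.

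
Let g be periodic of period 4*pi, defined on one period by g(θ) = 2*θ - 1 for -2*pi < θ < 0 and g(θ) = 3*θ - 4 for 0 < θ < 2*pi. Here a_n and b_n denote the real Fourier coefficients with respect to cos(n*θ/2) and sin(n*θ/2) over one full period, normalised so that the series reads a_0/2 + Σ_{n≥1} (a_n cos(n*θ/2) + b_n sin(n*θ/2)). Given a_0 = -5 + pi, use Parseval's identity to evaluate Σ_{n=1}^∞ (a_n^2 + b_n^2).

-15*pi + 9/2 + 101*pi**2/6

Parseval: a_0^2/2 + Σ_{n≥1} (a_n^2+b_n^2) = (1/(2*pi)) ∫_{-2*pi}^{2*pi} g(θ)^2 dθ = -20*pi + 17 + 52*pi**2/3.
Subtract a_0^2/2 = (5 - pi)**2/2: Σ (a_n^2+b_n^2) = -15*pi + 9/2 + 101*pi**2/6.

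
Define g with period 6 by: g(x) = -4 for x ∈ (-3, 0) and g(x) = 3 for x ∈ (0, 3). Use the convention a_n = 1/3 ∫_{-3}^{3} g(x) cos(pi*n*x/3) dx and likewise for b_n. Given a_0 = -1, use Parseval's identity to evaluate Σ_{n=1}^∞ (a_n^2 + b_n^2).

49/2

Parseval: a_0^2/2 + Σ_{n≥1} (a_n^2+b_n^2) = 1/3 ∫_{-3}^{3} g(x)^2 dx = 25.
Subtract a_0^2/2 = 1/2: Σ (a_n^2+b_n^2) = 49/2.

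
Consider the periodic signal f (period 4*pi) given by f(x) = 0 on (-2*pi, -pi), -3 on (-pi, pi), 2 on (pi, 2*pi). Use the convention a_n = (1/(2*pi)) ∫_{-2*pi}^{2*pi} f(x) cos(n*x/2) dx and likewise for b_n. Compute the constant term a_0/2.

a_0 = (1/(2*pi)) ∫_{-2*pi}^{2*pi} f(x) dx = (1/(2*pi)) · (-4*pi) = -2.
So the constant term a_0/2 = -1.

-1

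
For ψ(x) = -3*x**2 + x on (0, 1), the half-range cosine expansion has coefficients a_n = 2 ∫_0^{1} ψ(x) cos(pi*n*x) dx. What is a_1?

a_1 = 2 ∫_0^{1} (-3*x**2 + x) cos(pi*x) dx.
Integrating by parts twice (tabular method), an antiderivative of (-3*x**2 + x) cos(pi*x) is -3*x**2*sin(pi*x)/pi + x*sin(pi*x)/pi - 6*x*cos(pi*x)/pi**2 + 6*sin(pi*x)/pi**3 + cos(pi*x)/pi**2; evaluating from 0 to 1: ∫_{0}^{1} (-3*x**2 + x) cos(pi*x) dx = (5/pi**2) - (pi**(-2)) = 4/pi**2.
Hence a_1 = 2·(4/pi**2) = 8/pi**2.

8/pi**2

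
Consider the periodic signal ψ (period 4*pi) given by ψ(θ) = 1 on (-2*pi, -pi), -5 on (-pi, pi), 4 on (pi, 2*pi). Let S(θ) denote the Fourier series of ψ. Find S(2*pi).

θ = 2*pi differs from θ = -2*pi by 1 full period(s), and the series is 4*pi-periodic.
At θ = -2*pi the one-sided limits are ψ(-2*pi^-) = 4 and ψ(-2*pi^+) = 1.
By Dirichlet's theorem the series converges to their average, [(4) + (1)]/2 = 5/2.

5/2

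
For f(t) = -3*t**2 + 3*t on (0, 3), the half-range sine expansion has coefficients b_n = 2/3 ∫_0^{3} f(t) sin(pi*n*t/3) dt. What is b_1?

b_1 = 2/3 ∫_0^{3} (-3*t**2 + 3*t) sin(pi*t/3) dt.
Integrating by parts twice (tabular method), an antiderivative of (-3*t**2 + 3*t) sin(pi*t/3) is 9*t**2*cos(pi*t/3)/pi - 54*t*sin(pi*t/3)/pi**2 - 9*t*cos(pi*t/3)/pi + 27*sin(pi*t/3)/pi**2 - 162*cos(pi*t/3)/pi**3; evaluating from 0 to 3: ∫_{0}^{3} (-3*t**2 + 3*t) sin(pi*t/3) dt = (-54/pi + 162/pi**3) - (-162/pi**3) = -54/pi + 324/pi**3.
Hence b_1 = (2/3)·(-54/pi + 324/pi**3) = -36/pi + 216/pi**3.

-36/pi + 216/pi**3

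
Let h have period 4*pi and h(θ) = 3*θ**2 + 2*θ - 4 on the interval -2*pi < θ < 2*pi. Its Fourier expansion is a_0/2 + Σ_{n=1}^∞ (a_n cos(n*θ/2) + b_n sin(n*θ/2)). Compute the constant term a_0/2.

-4 + 4*pi**2

a_0 = (1/(2*pi)) ∫_{-2*pi}^{2*pi} h(θ) dθ = (1/(2*pi)) · (16*pi*(-1 + pi**2)) = -8 + 8*pi**2.
So the constant term a_0/2 = -4 + 4*pi**2.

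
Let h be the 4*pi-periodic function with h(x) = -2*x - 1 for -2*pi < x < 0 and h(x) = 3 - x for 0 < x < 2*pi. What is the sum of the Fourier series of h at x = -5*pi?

x = -5*pi differs from x = -pi by -1 full period(s), and the series is 4*pi-periodic.
h is continuous at x = -pi with value -1 + 2*pi, so the series converges to -1 + 2*pi there.

-1 + 2*pi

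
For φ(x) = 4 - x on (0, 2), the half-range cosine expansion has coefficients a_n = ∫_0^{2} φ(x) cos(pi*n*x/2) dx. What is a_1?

a_1 = ∫_0^{2} (4 - x) cos(pi*x/2) dx.
Integrating by parts (boundary term plus one more integral), an antiderivative of (4 - x) cos(pi*x/2) is -2*x*sin(pi*x/2)/pi + 8*sin(pi*x/2)/pi - 4*cos(pi*x/2)/pi**2; evaluating from 0 to 2: ∫_{0}^{2} (4 - x) cos(pi*x/2) dx = (4/pi**2) - (-4/pi**2) = 8/pi**2.
Hence a_1 = 8/pi**2.

8/pi**2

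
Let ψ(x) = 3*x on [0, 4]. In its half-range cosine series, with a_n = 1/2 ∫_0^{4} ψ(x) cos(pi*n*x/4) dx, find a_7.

a_7 = 1/2 ∫_0^{4} (3*x) cos(7*pi*x/4) dx.
Integrating by parts (boundary term plus one more integral), an antiderivative of (3*x) cos(7*pi*x/4) is 12*x*sin(7*pi*x/4)/(7*pi) + 48*cos(7*pi*x/4)/(49*pi**2); evaluating from 0 to 4: ∫_{0}^{4} (3*x) cos(7*pi*x/4) dx = (-48/(49*pi**2)) - (48/(49*pi**2)) = -96/(49*pi**2).
Hence a_7 = (1/2)·(-96/(49*pi**2)) = -48/(49*pi**2).

-48/(49*pi**2)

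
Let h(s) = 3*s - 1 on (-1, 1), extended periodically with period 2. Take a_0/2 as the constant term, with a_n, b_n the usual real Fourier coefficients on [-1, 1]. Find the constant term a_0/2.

a_0 = ∫_{-1}^{1} h(s) ds = -2.
So the constant term a_0/2 = -1.

-1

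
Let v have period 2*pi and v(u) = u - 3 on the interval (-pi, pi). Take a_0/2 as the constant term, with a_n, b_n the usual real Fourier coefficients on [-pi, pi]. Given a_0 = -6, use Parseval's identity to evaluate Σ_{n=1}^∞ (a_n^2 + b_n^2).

2*pi**2/3

Parseval: a_0^2/2 + Σ_{n≥1} (a_n^2+b_n^2) = 1/pi ∫_{-pi}^{pi} v(u)^2 du = 2*pi**2/3 + 18.
Subtract a_0^2/2 = 18: Σ (a_n^2+b_n^2) = 2*pi**2/3.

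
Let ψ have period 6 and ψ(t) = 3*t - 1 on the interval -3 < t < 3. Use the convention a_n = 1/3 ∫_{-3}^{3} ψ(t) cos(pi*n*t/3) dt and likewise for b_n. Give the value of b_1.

18/pi

b_1 = 1/3 ∫_{-3}^{3} ψ(t) sin(pi*t/3) dt.
Integrating by parts (boundary term plus one more integral), an antiderivative of (3*t - 1) sin(pi*t/3) is -9*t*cos(pi*t/3)/pi + 27*sin(pi*t/3)/pi**2 + 3*cos(pi*t/3)/pi; evaluating from -3 to 3: ∫_{-3}^{3} (3*t - 1) sin(pi*t/3) dt = (24/pi) - (-30/pi) = 54/pi.
Hence b_1 = (1/3)·(54/pi) = 18/pi.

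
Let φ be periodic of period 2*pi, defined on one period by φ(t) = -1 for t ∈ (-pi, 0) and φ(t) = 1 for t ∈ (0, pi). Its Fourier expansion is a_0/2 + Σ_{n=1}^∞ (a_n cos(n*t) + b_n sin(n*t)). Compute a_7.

0

a_7 = 1/pi ∫_{-pi}^{pi} φ(t) cos(7*t) dt.
φ is odd and cos(7*t) is even, so the integrand is odd over a symmetric interval and the integral vanishes.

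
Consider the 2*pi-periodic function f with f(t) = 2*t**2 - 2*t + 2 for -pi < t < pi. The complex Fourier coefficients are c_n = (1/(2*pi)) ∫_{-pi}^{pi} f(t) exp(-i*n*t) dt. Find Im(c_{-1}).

-2

Since f is real-valued, Im(c_{-1}) = -(1/(2*pi)) ∫_{-pi}^{pi} f(t) sin(-t) dt = b_{1}/2.
Integrating by parts twice (tabular method), an antiderivative of (2*t**2 - 2*t + 2) sin(-t) is 2*t**2*cos(t) - 4*t*sin(t) - 2*t*cos(t) + 2*sin(t) - 2*cos(t); evaluating from -pi to pi: ∫_{-pi}^{pi} (2*t**2 - 2*t + 2) sin(-t) dt = (-2*pi**2 + 2 + 2*pi) - (-2*pi**2 - 2*pi + 2) = 4*pi.
Hence Im(c_{-1}) = (-1/(2*pi))·(4*pi) = -2.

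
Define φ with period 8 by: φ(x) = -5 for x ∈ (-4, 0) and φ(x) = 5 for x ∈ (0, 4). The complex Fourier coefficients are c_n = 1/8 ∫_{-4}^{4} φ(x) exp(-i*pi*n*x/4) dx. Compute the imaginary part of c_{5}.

-2/pi

Since φ is real-valued, Im(c_{5}) = -1/8 ∫_{-4}^{4} φ(x) sin(5*pi*x/4) dx = -b_{5}/2.
φ is odd and sin(5*pi*x/4) is odd, so the integrand is even: ∫_{-4}^{4} φ(x) sin(5*pi*x/4) dx = 2∫_0^{4} φ(x) sin(5*pi*x/4) dx.
Directly, an antiderivative of (5) sin(5*pi*x/4) is -4*cos(5*pi*x/4)/pi; evaluating from 0 to 4: ∫_{0}^{4} (5) sin(5*pi*x/4) dx = (4/pi) - (-4/pi) = 8/pi.
So ∫_{-4}^{4} φ(x) sin(5*pi*x/4) dx = 16/pi.
Hence Im(c_{5}) = (-1/8)·(16/pi) = -2/pi.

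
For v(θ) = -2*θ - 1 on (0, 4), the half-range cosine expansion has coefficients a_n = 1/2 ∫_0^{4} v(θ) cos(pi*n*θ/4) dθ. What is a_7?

32/(49*pi**2)

a_7 = 1/2 ∫_0^{4} (-2*θ - 1) cos(7*pi*θ/4) dθ.
Integrating by parts (boundary term plus one more integral), an antiderivative of (-2*θ - 1) cos(7*pi*θ/4) is -8*θ*sin(7*pi*θ/4)/(7*pi) - 4*sin(7*pi*θ/4)/(7*pi) - 32*cos(7*pi*θ/4)/(49*pi**2); evaluating from 0 to 4: ∫_{0}^{4} (-2*θ - 1) cos(7*pi*θ/4) dθ = (32/(49*pi**2)) - (-32/(49*pi**2)) = 64/(49*pi**2).
Hence a_7 = (1/2)·(64/(49*pi**2)) = 32/(49*pi**2).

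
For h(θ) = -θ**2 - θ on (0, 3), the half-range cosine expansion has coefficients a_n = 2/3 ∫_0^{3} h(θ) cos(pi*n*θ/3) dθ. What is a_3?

a_3 = 2/3 ∫_0^{3} (-θ**2 - θ) cos(pi*θ) dθ.
Integrating by parts twice (tabular method), an antiderivative of (-θ**2 - θ) cos(pi*θ) is -θ**2*sin(pi*θ)/pi - θ*sin(pi*θ)/pi - 2*θ*cos(pi*θ)/pi**2 + 2*sin(pi*θ)/pi**3 - cos(pi*θ)/pi**2; evaluating from 0 to 3: ∫_{0}^{3} (-θ**2 - θ) cos(pi*θ) dθ = (7/pi**2) - (-1/pi**2) = 8/pi**2.
Hence a_3 = (2/3)·(8/pi**2) = 16/(3*pi**2).

16/(3*pi**2)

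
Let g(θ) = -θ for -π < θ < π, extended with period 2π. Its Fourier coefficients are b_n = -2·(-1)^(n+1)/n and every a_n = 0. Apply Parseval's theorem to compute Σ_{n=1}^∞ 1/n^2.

pi**2/6

Parseval: Σ b_n^2 = (1/π) ∫_{-π}^{π} g(θ)^2 dθ = 2*pi**2/3.
Σ b_n^2 = Σ 4/n^2, so Σ 1/n^2 = (2*pi**2/3)/4 = pi**2/6.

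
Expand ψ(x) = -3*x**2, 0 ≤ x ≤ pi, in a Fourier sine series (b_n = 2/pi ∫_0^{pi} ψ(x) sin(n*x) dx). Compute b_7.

6*(4 - 49*pi**2)/(343*pi)

b_7 = 2/pi ∫_0^{pi} (-3*x**2) sin(7*x) dx.
Integrating by parts twice (tabular method), an antiderivative of (-3*x**2) sin(7*x) is 3*x**2*cos(7*x)/7 - 6*x*sin(7*x)/49 - 6*cos(7*x)/343; evaluating from 0 to pi: ∫_{0}^{pi} (-3*x**2) sin(7*x) dx = (6/343 - 3*pi**2/7) - (-6/343) = 12/343 - 3*pi**2/7.
Hence b_7 = (2/pi)·(12/343 - 3*pi**2/7) = 6*(4 - 49*pi**2)/(343*pi).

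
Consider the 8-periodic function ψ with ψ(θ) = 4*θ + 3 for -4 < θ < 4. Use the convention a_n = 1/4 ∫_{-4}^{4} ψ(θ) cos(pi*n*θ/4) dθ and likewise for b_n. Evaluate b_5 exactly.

32/(5*pi)

b_5 = 1/4 ∫_{-4}^{4} ψ(θ) sin(5*pi*θ/4) dθ.
Integrating by parts (boundary term plus one more integral), an antiderivative of (4*θ + 3) sin(5*pi*θ/4) is -16*θ*cos(5*pi*θ/4)/(5*pi) + 64*sin(5*pi*θ/4)/(25*pi**2) - 12*cos(5*pi*θ/4)/(5*pi); evaluating from -4 to 4: ∫_{-4}^{4} (4*θ + 3) sin(5*pi*θ/4) dθ = (76/(5*pi)) - (-52/(5*pi)) = 128/(5*pi).
Hence b_5 = (1/4)·(128/(5*pi)) = 32/(5*pi).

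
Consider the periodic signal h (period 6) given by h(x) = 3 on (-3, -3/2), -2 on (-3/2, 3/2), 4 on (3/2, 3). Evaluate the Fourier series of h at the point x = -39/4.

x = -39/4 differs from x = 9/4 by -2 full period(s), and the series is 6-periodic.
h is continuous at x = 9/4 with value 4, so the series converges to 4 there.

4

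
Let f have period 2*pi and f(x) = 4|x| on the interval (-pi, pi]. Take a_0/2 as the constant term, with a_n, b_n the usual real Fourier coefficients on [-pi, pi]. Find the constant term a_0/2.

2*pi

a_0 = 1/pi ∫_{-pi}^{pi} f(x) dx = 1/pi · (4*pi**2) = 4*pi.
So the constant term a_0/2 = 2*pi.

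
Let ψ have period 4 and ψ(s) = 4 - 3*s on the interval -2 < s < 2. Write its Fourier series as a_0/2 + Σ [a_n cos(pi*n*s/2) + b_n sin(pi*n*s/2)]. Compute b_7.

-12/(7*pi)

b_7 = 1/2 ∫_{-2}^{2} ψ(s) sin(7*pi*s/2) ds.
Integrating by parts (boundary term plus one more integral), an antiderivative of (4 - 3*s) sin(7*pi*s/2) is 6*s*cos(7*pi*s/2)/(7*pi) - 12*sin(7*pi*s/2)/(49*pi**2) - 8*cos(7*pi*s/2)/(7*pi); evaluating from -2 to 2: ∫_{-2}^{2} (4 - 3*s) sin(7*pi*s/2) ds = (-4/(7*pi)) - (20/(7*pi)) = -24/(7*pi).
Hence b_7 = (1/2)·(-24/(7*pi)) = -12/(7*pi).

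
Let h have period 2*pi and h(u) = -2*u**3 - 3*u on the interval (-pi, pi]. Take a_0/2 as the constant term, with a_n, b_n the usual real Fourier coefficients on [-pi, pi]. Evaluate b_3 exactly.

-4*pi**2/3 - 10/9

b_3 = 1/pi ∫_{-pi}^{pi} h(u) sin(3*u) du.
h is odd and sin(3*u) is odd, so the integrand is even and b_3 = 2/pi ∫_0^{pi} h(u) sin(3*u) du.
Integrating by parts three times (tabular method), an antiderivative of (-2*u**3 - 3*u) sin(3*u) is 2*u**3*cos(3*u)/3 - 2*u**2*sin(3*u)/3 + 5*u*cos(3*u)/9 - 5*sin(3*u)/27; evaluating from 0 to pi: ∫_{0}^{pi} (-2*u**3 - 3*u) sin(3*u) du = (-pi*(5 + 6*pi**2)/9) - (0) = -pi*(5 + 6*pi**2)/9.
Hence b_3 = (2/pi)·(-pi*(5 + 6*pi**2)/9) = -4*pi**2/3 - 10/9.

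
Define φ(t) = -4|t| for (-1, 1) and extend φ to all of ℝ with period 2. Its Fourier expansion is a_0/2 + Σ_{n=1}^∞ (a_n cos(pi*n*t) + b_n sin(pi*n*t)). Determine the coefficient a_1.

16/pi**2

a_1 = ∫_{-1}^{1} φ(t) cos(pi*t) dt.
φ is even and cos(pi*t) is even, so the integrand is even and a_1 = 2 ∫_0^{1} φ(t) cos(pi*t) dt.
Integrating by parts (boundary term plus one more integral), an antiderivative of (-4*t) cos(pi*t) is -4*t*sin(pi*t)/pi - 4*cos(pi*t)/pi**2; evaluating from 0 to 1: ∫_{0}^{1} (-4*t) cos(pi*t) dt = (4/pi**2) - (-4/pi**2) = 8/pi**2.
Hence a_1 = 2·(8/pi**2) = 16/pi**2.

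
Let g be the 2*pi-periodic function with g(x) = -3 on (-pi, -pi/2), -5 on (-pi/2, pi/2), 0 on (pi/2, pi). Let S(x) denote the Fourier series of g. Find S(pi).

-3/2

At x = pi the one-sided limits are g(pi^-) = 0 and g(pi^+) = -3.
By Dirichlet's theorem the series converges to their average, [(0) + (-3)]/2 = -3/2.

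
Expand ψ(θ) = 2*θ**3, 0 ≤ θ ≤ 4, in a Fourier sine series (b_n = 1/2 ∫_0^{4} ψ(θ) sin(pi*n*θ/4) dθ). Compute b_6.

b_6 = 1/2 ∫_0^{4} (2*θ**3) sin(3*pi*θ/2) dθ.
Integrating by parts three times (tabular method), an antiderivative of (2*θ**3) sin(3*pi*θ/2) is -4*θ**3*cos(3*pi*θ/2)/(3*pi) + 8*θ**2*sin(3*pi*θ/2)/(3*pi**2) + 32*θ*cos(3*pi*θ/2)/(9*pi**3) - 64*sin(3*pi*θ/2)/(27*pi**4); evaluating from 0 to 4: ∫_{0}^{4} (2*θ**3) sin(3*pi*θ/2) dθ = (128*(1 - 6*pi**2)/(9*pi**3)) - (0) = 128*(1 - 6*pi**2)/(9*pi**3).
Hence b_6 = (1/2)·(128*(1 - 6*pi**2)/(9*pi**3)) = 64*(1 - 6*pi**2)/(9*pi**3).

64*(1 - 6*pi**2)/(9*pi**3)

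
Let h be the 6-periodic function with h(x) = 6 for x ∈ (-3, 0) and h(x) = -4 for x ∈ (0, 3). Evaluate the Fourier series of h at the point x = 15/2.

x = 15/2 differs from x = 3/2 by 1 full period(s), and the series is 6-periodic.
h is continuous at x = 3/2 with value -4, so the series converges to -4 there.

-4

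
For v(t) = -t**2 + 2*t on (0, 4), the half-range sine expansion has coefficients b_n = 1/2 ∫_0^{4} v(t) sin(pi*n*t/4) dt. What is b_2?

b_2 = 1/2 ∫_0^{4} (-t**2 + 2*t) sin(pi*t/2) dt.
Integrating by parts twice (tabular method), an antiderivative of (-t**2 + 2*t) sin(pi*t/2) is 2*t**2*cos(pi*t/2)/pi - 8*t*sin(pi*t/2)/pi**2 - 4*t*cos(pi*t/2)/pi + 8*sin(pi*t/2)/pi**2 - 16*cos(pi*t/2)/pi**3; evaluating from 0 to 4: ∫_{0}^{4} (-t**2 + 2*t) sin(pi*t/2) dt = (-16/pi**3 + 16/pi) - (-16/pi**3) = 16/pi.
Hence b_2 = (1/2)·(16/pi) = 8/pi.

8/pi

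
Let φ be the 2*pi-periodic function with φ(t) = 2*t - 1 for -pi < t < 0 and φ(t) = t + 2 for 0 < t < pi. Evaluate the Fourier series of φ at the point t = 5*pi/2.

pi/2 + 2

t = 5*pi/2 differs from t = pi/2 by 1 full period(s), and the series is 2*pi-periodic.
φ is continuous at t = pi/2 with value pi/2 + 2, so the series converges to pi/2 + 2 there.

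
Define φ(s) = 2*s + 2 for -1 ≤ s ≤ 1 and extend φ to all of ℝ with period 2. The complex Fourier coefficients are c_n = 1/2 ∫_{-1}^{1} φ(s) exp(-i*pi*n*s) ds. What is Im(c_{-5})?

2/(5*pi)

Since φ is real-valued, Im(c_{-5}) = -1/2 ∫_{-1}^{1} φ(s) sin(-5*pi*s) ds = b_{5}/2.
Integrating by parts (boundary term plus one more integral), an antiderivative of (2*s + 2) sin(-5*pi*s) is 2*s*cos(5*pi*s)/(5*pi) - 2*sin(5*pi*s)/(25*pi**2) + 2*cos(5*pi*s)/(5*pi); evaluating from -1 to 1: ∫_{-1}^{1} (2*s + 2) sin(-5*pi*s) ds = (-4/(5*pi)) - (0) = -4/(5*pi).
Hence Im(c_{-5}) = (-1/2)·(-4/(5*pi)) = 2/(5*pi).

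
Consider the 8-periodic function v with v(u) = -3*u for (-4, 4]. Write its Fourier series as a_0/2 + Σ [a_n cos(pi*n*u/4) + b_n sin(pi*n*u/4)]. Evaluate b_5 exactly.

-24/(5*pi)

b_5 = 1/4 ∫_{-4}^{4} v(u) sin(5*pi*u/4) du.
v is odd and sin(5*pi*u/4) is odd, so the integrand is even and b_5 = 1/2 ∫_0^{4} v(u) sin(5*pi*u/4) du.
Integrating by parts (boundary term plus one more integral), an antiderivative of (-3*u) sin(5*pi*u/4) is 12*u*cos(5*pi*u/4)/(5*pi) - 48*sin(5*pi*u/4)/(25*pi**2); evaluating from 0 to 4: ∫_{0}^{4} (-3*u) sin(5*pi*u/4) du = (-48/(5*pi)) - (0) = -48/(5*pi).
Hence b_5 = (1/2)·(-48/(5*pi)) = -24/(5*pi).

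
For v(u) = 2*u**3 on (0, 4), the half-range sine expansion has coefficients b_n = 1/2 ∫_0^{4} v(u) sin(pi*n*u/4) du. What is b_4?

b_4 = 1/2 ∫_0^{4} (2*u**3) sin(pi*u) du.
Integrating by parts three times (tabular method), an antiderivative of (2*u**3) sin(pi*u) is -2*u**3*cos(pi*u)/pi + 6*u**2*sin(pi*u)/pi**2 + 12*u*cos(pi*u)/pi**3 - 12*sin(pi*u)/pi**4; evaluating from 0 to 4: ∫_{0}^{4} (2*u**3) sin(pi*u) du = (-128/pi + 48/pi**3) - (0) = -128/pi + 48/pi**3.
Hence b_4 = (1/2)·(-128/pi + 48/pi**3) = -64/pi + 24/pi**3.

-64/pi + 24/pi**3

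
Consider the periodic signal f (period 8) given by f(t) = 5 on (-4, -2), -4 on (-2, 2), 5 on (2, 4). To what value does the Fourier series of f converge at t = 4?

5

f is continuous at t = 4 with value 5, so the series converges to 5 there.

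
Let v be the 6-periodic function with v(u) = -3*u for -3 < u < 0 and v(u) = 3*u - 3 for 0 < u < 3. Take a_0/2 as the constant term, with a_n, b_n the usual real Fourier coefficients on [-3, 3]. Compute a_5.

-36/(25*pi**2)

a_5 = 1/3 ∫_{-3}^{3} v(u) cos(5*pi*u/3) du.
Split the integral at the breakpoints.
Integrating by parts (boundary term plus one more integral), an antiderivative of (-3*u) cos(5*pi*u/3) is -9*u*sin(5*pi*u/3)/(5*pi) - 27*cos(5*pi*u/3)/(25*pi**2); evaluating from -3 to 0: ∫_{-3}^{0} (-3*u) cos(5*pi*u/3) du = (-27/(25*pi**2)) - (27/(25*pi**2)) = -54/(25*pi**2).
Integrating by parts (boundary term plus one more integral), an antiderivative of (3*u - 3) cos(5*pi*u/3) is 9*u*sin(5*pi*u/3)/(5*pi) - 9*sin(5*pi*u/3)/(5*pi) + 27*cos(5*pi*u/3)/(25*pi**2); evaluating from 0 to 3: ∫_{0}^{3} (3*u - 3) cos(5*pi*u/3) du = (-27/(25*pi**2)) - (27/(25*pi**2)) = -54/(25*pi**2).
Summing the pieces and multiplying by (1/3) gives a_5 = -36/(25*pi**2).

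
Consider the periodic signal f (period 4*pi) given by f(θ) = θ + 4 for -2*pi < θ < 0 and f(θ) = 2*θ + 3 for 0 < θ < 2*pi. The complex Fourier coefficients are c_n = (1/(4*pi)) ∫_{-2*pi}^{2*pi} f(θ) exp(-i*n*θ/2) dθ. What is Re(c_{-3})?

-2/(9*pi)

Since f is real-valued, Re(c_{-3}) = (1/(4*pi)) ∫_{-2*pi}^{2*pi} f(θ) cos(-3*θ/2) dθ = a_{3}/2.
Split the integral at the breakpoints.
Integrating by parts (boundary term plus one more integral), an antiderivative of (θ + 4) cos(-3*θ/2) is 2*θ*sin(3*θ/2)/3 + 8*sin(3*θ/2)/3 + 4*cos(3*θ/2)/9; evaluating from -2*pi to 0: ∫_{-2*pi}^{0} (θ + 4) cos(-3*θ/2) dθ = (4/9) - (-4/9) = 8/9.
Integrating by parts (boundary term plus one more integral), an antiderivative of (2*θ + 3) cos(-3*θ/2) is 4*θ*sin(3*θ/2)/3 + 2*sin(3*θ/2) + 8*cos(3*θ/2)/9; evaluating from 0 to 2*pi: ∫_{0}^{2*pi} (2*θ + 3) cos(-3*θ/2) dθ = (-8/9) - (8/9) = -16/9.
So ∫_{-2*pi}^{2*pi} f(θ) cos(-3*θ/2) dθ = -8/9.
Hence Re(c_{-3}) = (1/(4*pi))·(-8/9) = -2/(9*pi).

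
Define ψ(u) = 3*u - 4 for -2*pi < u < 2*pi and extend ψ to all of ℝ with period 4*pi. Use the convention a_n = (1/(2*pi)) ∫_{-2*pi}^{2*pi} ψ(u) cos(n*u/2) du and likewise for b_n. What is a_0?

-8

a_0 = (1/(2*pi)) ∫_{-2*pi}^{2*pi} ψ(u) du = (1/(2*pi)) · (-16*pi) = -8.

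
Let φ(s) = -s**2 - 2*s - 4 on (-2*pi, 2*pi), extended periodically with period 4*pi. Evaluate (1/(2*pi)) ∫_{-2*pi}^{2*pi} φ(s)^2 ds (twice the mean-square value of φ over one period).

(1/(2*pi)) ∫_{-2*pi}^{2*pi} φ(s)^2 ds = (1/(2*pi)) · (64*pi*(5 + 5*pi**2 + pi**4)/5) = 32 + 32*pi**2 + 32*pi**4/5.

32 + 32*pi**2 + 32*pi**4/5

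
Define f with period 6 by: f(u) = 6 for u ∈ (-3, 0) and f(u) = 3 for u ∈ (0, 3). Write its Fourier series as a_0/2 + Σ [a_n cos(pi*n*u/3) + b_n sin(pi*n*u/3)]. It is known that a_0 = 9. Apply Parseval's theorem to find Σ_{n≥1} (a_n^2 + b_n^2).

Parseval: a_0^2/2 + Σ_{n≥1} (a_n^2+b_n^2) = 1/3 ∫_{-3}^{3} f(u)^2 du = 45.
Subtract a_0^2/2 = 81/2: Σ (a_n^2+b_n^2) = 9/2.

9/2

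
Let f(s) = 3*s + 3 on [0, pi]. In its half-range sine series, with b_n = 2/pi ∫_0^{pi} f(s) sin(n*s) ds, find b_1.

12/pi + 6

b_1 = 2/pi ∫_0^{pi} (3*s + 3) sin(s) ds.
Integrating by parts (boundary term plus one more integral), an antiderivative of (3*s + 3) sin(s) is -3*s*cos(s) + 3*sin(s) - 3*cos(s); evaluating from 0 to pi: ∫_{0}^{pi} (3*s + 3) sin(s) ds = (3 + 3*pi) - (-3) = 6 + 3*pi.
Hence b_1 = (2/pi)·(6 + 3*pi) = 12/pi + 6.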